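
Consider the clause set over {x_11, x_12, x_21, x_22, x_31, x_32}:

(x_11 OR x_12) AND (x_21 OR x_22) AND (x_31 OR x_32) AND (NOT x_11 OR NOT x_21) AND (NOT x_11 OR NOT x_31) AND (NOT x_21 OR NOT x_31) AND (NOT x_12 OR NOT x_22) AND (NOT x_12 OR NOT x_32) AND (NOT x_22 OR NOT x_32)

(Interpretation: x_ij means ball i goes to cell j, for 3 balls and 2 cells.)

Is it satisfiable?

No, unsatisfiable

Case x_11 = true:
The clause (NOT x_21) is unit, so x_21 = false.
The clause (x_22) is unit, so x_22 = true.
The clause (NOT x_31) is unit, so x_31 = false.
The clause (x_32) is unit, so x_32 = true.
But (NOT x_32) is also a unit clause — contradiction.
So x_11 must be the other value — set x_11 = false.
The clause (x_12) is unit, so x_12 = true.
The clause (NOT x_22) is unit, so x_22 = false.
The clause (x_21) is unit, so x_21 = true.
The clause (NOT x_31) is unit, so x_31 = false.
The clause (x_32) is unit, so x_32 = true.
But (NOT x_32) is also a unit clause — contradiction.
Neither x_11 = true nor x_11 = false works.
No assignment satisfies every clause.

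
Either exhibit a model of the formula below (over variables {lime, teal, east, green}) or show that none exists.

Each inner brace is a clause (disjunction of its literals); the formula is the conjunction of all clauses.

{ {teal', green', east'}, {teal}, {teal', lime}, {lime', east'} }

Unit clause (teal) forces teal = 1.
Unit clause (lime) forces lime = 1.
Unit clause (east') forces east = 0.
Every clause is now satisfied; green is unconstrained.

lime: 1; teal: 1; east: 0; green: 1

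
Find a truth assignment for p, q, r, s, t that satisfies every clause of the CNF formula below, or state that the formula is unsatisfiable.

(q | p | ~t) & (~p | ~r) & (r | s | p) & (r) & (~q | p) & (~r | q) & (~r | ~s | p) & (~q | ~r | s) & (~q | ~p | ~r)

(r) alone gives r = 1.
(~p) alone gives p = 0.
(~q) alone gives q = 0.
That conflicts with the unit clause (q).

UNSATISFIABLE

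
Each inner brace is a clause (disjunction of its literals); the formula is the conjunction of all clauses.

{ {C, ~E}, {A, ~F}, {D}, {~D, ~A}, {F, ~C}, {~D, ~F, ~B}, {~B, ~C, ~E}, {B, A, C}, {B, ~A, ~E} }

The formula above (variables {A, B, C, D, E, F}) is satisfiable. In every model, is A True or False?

Suppose A = 1.
From the singleton clause (D), D = 1.
But (~D) is also a unit clause — contradiction.
So every satisfying assignment has A = False.

False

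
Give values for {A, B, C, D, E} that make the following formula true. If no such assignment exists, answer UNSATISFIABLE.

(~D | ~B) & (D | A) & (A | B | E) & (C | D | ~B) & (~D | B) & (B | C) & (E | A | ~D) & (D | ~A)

Try D = 0.
Unit clause (A) forces A = 1.
Now (~A) is unsatisfied and unit — conflict.
Backtrack on D: now try D = 1.
Unit clause (~B) forces B = 0.
Now (B) is unsatisfied and unit — conflict.
Both values of D lead to a conflict.

UNSATISFIABLE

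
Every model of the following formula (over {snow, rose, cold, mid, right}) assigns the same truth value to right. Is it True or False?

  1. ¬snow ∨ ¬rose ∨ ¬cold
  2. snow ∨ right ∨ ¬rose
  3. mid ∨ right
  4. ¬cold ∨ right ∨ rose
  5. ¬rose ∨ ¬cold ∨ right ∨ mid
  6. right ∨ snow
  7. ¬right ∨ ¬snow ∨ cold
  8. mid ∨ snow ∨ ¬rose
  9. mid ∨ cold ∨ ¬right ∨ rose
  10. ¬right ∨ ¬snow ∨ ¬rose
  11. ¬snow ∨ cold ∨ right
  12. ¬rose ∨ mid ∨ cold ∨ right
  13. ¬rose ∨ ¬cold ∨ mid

True

Suppose right = False.
From the singleton clause (mid), mid = True.
From the singleton clause (snow), snow = True.
From the singleton clause (cold), cold = True.
From the singleton clause (¬rose), rose = False.
That conflicts with the unit clause (rose).
So every satisfying assignment has right = True.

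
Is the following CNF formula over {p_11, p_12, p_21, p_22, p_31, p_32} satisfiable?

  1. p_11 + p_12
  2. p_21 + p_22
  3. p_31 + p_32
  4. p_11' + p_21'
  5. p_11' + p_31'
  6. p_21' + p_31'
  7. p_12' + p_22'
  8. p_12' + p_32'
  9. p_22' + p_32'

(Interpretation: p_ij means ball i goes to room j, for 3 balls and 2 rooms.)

Try p_11 = 1.
(p_21') alone gives p_21 = 0.
(p_22) alone gives p_22 = 1.
(p_31') alone gives p_31 = 0.
(p_32) alone gives p_32 = 1.
But (p_32') is also a unit clause — contradiction.
That branch fails; take p_11 = 0 instead.
(p_12) alone gives p_12 = 1.
(p_22') alone gives p_22 = 0.
(p_21) alone gives p_21 = 1.
(p_31') alone gives p_31 = 0.
(p_32) alone gives p_32 = 1.
But (p_32') is also a unit clause — contradiction.
Either choice for p_11 ends in contradiction.
No assignment satisfies every clause.

Unsatisfiable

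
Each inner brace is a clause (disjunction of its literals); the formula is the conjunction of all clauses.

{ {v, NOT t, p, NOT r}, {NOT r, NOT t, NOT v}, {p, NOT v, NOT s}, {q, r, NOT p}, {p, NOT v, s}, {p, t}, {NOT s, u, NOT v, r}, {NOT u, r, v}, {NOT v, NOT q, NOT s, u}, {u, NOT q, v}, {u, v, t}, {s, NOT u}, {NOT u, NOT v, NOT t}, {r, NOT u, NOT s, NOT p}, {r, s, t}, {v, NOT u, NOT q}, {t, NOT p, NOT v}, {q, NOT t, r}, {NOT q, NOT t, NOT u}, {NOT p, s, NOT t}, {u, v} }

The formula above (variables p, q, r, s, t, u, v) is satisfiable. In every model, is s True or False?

Suppose s = false.
The clause (NOT u) is unit, so u = false.
The clause (v) is unit, so v = true.
The clause (p) is unit, so p = true.
The clause (t) is unit, so t = true.
But (NOT t) is also a unit clause — contradiction.
So every satisfying assignment has s = True.

True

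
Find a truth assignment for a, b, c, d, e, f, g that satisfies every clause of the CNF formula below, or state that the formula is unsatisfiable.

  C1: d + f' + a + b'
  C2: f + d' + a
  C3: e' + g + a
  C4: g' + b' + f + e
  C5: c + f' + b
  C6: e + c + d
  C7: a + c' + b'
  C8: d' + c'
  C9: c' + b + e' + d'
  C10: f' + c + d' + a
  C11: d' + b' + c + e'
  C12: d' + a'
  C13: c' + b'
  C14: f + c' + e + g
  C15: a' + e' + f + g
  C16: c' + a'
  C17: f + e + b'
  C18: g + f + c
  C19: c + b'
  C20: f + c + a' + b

a ↦ 0; b ↦ 0; c ↦ 1; d ↦ 0; e ↦ 0; f ↦ 0; g ↦ 1

Try d = 0.
Try e = 0.
Unit clause (c) forces c = 1.
Unit clause (b') forces b = 0.
Unit clause (a') forces a = 0.
Try f = 0.
Unit clause (g) forces g = 1.
All clauses are satisfied.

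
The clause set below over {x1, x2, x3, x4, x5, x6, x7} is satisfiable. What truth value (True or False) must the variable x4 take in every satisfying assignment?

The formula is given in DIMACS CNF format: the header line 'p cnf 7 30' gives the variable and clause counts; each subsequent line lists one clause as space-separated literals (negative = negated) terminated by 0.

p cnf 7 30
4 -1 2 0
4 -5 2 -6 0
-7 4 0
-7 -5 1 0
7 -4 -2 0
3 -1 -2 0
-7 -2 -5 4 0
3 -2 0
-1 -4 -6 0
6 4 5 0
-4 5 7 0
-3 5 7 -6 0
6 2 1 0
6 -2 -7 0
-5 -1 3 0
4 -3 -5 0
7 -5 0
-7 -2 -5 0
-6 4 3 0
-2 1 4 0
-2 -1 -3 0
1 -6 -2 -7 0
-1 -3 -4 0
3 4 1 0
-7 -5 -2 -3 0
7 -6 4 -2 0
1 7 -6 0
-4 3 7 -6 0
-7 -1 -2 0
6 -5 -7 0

True

Suppose x4 = False.
Unit clause (¬x7) forces x7 = False.
Unit clause (¬x5) forces x5 = False.
Unit clause (x6) forces x6 = True.
Unit clause (¬x3) forces x3 = False.
That conflicts with the unit clause (x3).
So every satisfying assignment has x4 = True.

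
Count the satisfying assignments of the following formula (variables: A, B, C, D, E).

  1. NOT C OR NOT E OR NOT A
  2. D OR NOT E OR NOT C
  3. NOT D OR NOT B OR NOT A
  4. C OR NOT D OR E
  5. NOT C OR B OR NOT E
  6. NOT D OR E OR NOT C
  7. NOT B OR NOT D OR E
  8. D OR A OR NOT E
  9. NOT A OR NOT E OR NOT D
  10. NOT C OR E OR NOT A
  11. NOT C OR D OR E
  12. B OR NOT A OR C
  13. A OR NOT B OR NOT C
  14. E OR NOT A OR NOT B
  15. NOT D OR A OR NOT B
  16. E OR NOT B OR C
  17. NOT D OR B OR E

3

There are 2^5 = 32 truth assignments over (A, B, C, D, E).
Split on C. With C = true, the clauses containing C are satisfied and NOT C drops from the rest; 0 of the 2^4 = 16 assignments to the other variables satisfy what remains.
With C = false, by the same count on the reduced clause set, 3 assignments work.
(One model: A=F, B=F, C=F, D=F, E=F.)
Total: 0 + 3 = 3.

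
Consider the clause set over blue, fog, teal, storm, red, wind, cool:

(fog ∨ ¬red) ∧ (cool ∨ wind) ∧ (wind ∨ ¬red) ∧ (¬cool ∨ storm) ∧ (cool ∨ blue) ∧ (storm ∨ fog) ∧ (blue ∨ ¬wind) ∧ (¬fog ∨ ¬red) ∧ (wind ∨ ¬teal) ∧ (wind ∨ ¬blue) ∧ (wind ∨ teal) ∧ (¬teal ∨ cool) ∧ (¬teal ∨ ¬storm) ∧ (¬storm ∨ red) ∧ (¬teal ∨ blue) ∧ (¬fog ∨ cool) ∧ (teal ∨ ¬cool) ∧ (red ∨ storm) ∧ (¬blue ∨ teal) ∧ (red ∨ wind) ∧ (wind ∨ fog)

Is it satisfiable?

No, unsatisfiable

Case fog = True:
The clause (¬red) is unit, so red = False.
The clause (¬storm) is unit, so storm = False.
Now (storm) is unsatisfied and unit — conflict.
Undo fog and try fog = False.
The clause (¬red) is unit, so red = False.
The clause (storm) is unit, so storm = True.
Now (¬storm) is unsatisfied and unit — conflict.
Neither fog = True nor fog = False works.
No assignment satisfies every clause.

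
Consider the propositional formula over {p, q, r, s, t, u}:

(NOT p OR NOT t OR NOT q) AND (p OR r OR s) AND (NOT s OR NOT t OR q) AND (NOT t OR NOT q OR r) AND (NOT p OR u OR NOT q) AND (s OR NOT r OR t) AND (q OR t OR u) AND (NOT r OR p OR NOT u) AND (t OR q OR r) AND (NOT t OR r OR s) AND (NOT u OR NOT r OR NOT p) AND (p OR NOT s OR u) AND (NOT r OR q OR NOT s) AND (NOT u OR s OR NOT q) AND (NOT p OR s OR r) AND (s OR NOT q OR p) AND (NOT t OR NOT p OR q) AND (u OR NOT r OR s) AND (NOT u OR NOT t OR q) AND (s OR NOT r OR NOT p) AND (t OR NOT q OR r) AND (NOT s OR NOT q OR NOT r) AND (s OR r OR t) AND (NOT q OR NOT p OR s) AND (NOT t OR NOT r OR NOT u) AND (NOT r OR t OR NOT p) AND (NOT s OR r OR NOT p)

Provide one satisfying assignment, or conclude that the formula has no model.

UNSATISFIABLE

Suppose p = false.
Suppose r = true.
Unit clause (NOT u) forces u = false.
Unit clause (NOT s) forces s = false.
That conflicts with the unit clause (s).
That branch fails; take r = false instead.
Unit clause (s) forces s = true.
Unit clause (u) forces u = true.
Suppose t = false.
Unit clause (q) forces q = true.
That conflicts with the unit clause (NOT q).
That branch fails; take t = true instead.
Unit clause (q) forces q = true.
That conflicts with the unit clause (NOT q).
Neither t = true nor t = false works.
Neither r = true nor r = false works.
That branch fails; take p = true instead.
Suppose t = false.
Unit clause (NOT r) forces r = false.
Unit clause (q) forces q = true.
That conflicts with the unit clause (NOT q).
That branch fails; take t = true instead.
Unit clause (NOT q) forces q = false.
That conflicts with the unit clause (q).
Neither t = true nor t = false works.
Neither p = true nor p = false works.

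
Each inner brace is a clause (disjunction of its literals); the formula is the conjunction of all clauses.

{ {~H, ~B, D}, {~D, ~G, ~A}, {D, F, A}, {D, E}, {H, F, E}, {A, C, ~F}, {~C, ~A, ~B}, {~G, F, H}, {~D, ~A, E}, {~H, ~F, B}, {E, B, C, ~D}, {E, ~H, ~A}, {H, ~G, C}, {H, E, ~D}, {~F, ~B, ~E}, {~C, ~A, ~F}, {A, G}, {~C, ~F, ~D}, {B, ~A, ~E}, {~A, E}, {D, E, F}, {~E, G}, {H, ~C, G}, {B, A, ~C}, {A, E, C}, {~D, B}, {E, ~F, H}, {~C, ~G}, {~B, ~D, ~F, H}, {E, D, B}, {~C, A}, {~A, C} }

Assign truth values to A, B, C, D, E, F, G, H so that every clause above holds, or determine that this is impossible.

Suppose D = 1.
The clause (B) is unit, so B = 1.
Suppose G = 1.
The clause (~A) is unit, so A = 0.
The clause (~C) is unit, so C = 0.
The clause (~F) is unit, so F = 0.
The clause (H) is unit, so H = 1.
The clause (E) is unit, so E = 1.
Every clause now holds.

A=0, B=1, C=0, D=1, E=1, F=0, G=1, H=1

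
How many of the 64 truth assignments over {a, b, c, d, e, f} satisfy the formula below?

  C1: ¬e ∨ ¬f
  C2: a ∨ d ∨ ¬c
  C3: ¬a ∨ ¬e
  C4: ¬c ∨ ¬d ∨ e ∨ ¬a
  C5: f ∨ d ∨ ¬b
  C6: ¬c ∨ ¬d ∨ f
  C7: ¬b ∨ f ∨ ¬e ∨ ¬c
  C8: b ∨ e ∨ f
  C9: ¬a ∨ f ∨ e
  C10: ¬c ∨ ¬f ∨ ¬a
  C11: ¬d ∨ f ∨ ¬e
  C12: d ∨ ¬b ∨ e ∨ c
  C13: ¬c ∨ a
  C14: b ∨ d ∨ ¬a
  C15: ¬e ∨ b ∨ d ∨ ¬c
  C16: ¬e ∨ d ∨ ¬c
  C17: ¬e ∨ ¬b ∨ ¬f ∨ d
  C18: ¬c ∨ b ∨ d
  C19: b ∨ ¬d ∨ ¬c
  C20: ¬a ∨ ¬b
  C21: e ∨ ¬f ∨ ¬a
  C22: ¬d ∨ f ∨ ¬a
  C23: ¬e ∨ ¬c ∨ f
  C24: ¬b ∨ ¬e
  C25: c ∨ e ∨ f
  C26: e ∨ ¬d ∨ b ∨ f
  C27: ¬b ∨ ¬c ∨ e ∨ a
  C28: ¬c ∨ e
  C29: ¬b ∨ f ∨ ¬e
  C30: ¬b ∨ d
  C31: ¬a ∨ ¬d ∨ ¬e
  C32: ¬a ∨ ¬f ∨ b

There are 2^6 = 64 truth assignments over (a, b, c, d, e, f).
Split on c. With c = True, the clauses containing c are satisfied and ¬c drops from the rest; 0 of the 2^5 = 32 assignments to the other variables satisfy what remains.
With c = False, by the same count on the reduced clause set, 4 assignments work.
(One model: a=F, b=F, c=F, d=F, e=F, f=T.)
Total: 0 + 4 = 4.

4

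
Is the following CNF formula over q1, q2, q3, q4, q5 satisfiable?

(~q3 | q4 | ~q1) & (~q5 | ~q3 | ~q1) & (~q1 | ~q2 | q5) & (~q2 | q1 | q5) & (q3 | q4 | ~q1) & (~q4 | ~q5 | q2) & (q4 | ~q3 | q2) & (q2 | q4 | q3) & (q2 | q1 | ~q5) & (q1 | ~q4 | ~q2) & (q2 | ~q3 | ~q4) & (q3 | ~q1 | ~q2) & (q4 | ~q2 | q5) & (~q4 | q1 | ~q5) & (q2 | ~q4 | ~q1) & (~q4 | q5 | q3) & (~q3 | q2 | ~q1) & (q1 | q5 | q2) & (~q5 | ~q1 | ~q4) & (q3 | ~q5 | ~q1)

Yes

Try q3 = 1.
Try q4 = 0.
(~q1) alone gives q1 = 0.
(q2) alone gives q2 = 1.
(q5) alone gives q5 = 1.
This assignment satisfies each clause.
A satisfying assignment: q1: 0, q2: 1, q3: 1, q4: 0, q5: 1.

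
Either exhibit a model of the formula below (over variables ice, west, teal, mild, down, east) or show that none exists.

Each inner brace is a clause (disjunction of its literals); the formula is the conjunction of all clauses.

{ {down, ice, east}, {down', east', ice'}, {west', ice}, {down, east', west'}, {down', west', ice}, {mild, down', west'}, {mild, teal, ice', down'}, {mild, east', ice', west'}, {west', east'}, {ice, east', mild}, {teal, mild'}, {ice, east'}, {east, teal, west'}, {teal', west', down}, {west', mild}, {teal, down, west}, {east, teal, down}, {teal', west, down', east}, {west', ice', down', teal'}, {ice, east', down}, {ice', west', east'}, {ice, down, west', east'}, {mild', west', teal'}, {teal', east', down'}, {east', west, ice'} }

Case west = 0:
Case teal = 1:
Case ice = 1:
Unit clause (east') forces east = 0.
Unit clause (down') forces down = 0.
Every clause is now satisfied; mild is unconstrained.

ice: 1, west: 0, teal: 1, mild: 1, down: 0, east: 0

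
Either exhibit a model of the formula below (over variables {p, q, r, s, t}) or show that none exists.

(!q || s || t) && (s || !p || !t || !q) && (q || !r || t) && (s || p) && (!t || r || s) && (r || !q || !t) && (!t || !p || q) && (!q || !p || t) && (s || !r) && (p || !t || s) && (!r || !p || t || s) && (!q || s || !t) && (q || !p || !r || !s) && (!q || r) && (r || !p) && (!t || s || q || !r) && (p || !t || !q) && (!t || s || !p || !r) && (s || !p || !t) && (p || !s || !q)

p=false; q=false; r=false; s=true; t=false

Try s = true.
Try q = false.
Try r = false.
(!p) alone gives p = false.
Every clause is now satisfied; t is unconstrained.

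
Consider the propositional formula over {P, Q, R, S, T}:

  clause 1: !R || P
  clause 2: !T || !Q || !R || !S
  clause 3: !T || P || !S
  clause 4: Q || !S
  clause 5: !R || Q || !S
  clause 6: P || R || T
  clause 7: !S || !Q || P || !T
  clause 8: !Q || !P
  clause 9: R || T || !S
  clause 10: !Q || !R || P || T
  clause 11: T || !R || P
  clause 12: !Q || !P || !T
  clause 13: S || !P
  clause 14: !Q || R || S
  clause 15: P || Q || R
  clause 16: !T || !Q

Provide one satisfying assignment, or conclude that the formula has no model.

UNSATISFIABLE

Case R = false:
Case Q = true:
(!P) alone gives P = false.
(T) alone gives T = true.
But (!T) is also a unit clause — contradiction.
Undo Q and try Q = false.
(!S) alone gives S = false.
(!P) alone gives P = false.
But (P) is also a unit clause — contradiction.
Either choice for Q ends in contradiction.
Undo R and try R = true.
(P) alone gives P = true.
(!Q) alone gives Q = false.
(!S) alone gives S = false.
But (S) is also a unit clause — contradiction.
Either choice for R ends in contradiction.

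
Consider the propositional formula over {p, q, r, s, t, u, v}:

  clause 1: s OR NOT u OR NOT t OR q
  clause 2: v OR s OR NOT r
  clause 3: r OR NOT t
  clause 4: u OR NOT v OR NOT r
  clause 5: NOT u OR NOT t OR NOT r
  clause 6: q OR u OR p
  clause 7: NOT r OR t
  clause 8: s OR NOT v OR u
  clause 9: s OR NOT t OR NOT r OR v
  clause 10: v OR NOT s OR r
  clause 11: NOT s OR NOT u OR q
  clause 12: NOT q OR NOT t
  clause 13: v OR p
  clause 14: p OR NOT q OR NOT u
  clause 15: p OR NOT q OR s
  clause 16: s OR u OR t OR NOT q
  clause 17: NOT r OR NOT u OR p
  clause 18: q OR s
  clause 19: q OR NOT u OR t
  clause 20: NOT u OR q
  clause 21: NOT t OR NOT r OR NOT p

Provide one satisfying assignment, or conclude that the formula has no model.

p ↦ false,  q ↦ true,  r ↦ false,  s ↦ true,  t ↦ false,  u ↦ false,  v ↦ true

Suppose r = false.
Unit clause (NOT t) forces t = false.
Suppose v = true.
Suppose s = true.
Suppose u = false.
Suppose q = true.
All clauses hold; p can take either value.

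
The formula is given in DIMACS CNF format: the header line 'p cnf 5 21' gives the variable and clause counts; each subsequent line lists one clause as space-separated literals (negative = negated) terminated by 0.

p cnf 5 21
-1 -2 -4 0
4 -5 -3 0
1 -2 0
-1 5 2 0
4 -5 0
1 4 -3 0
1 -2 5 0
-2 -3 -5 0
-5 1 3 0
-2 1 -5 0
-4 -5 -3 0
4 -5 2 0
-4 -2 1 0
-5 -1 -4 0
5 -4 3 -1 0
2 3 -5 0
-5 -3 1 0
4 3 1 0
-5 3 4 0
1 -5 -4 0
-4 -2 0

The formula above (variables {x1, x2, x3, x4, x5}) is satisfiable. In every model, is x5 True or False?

False

Suppose x5 = True.
From the singleton clause (x4), x4 = True.
From the singleton clause (¬x3), x3 = False.
From the singleton clause (x1), x1 = True.
That conflicts with the unit clause (¬x1).
So every satisfying assignment has x5 = False.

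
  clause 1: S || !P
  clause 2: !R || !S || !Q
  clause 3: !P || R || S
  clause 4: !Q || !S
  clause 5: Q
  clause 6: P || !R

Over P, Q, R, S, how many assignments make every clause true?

1

There are 2^4 = 16 truth assignments over (P, Q, R, S).
Check each against the 6 clauses (columns in the order P, Q, R, S):
  F F F F  ✗ fails (Q)
  F F F T  ✗ fails (Q)
  F F T F  ✗ fails (Q)
  F F T T  ✗ fails (Q)
  F T F F  ✓ satisfies all
  F T F T  ✗ fails (!Q || !S)
  F T T F  ✗ fails (P || !R)
  F T T T  ✗ fails (!R || !S || !Q)
  T F F F  ✗ fails (S || !P)
  T F F T  ✗ fails (Q)
  T F T F  ✗ fails (S || !P)
  T F T T  ✗ fails (Q)
  T T F F  ✗ fails (S || !P)
  T T F T  ✗ fails (!Q || !S)
  T T T F  ✗ fails (S || !P)
  T T T T  ✗ fails (!R || !S || !Q)
1 of the 16 rows is a model.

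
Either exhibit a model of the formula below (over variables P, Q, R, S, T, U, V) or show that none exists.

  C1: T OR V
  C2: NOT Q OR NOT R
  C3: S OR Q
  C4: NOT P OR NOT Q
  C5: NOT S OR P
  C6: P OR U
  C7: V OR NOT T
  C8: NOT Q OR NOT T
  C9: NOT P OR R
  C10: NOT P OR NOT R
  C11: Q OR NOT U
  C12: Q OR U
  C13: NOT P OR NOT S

Branch on T: set T = false.
(V) alone gives V = true.
Branch on Q: set Q = true.
(NOT R) alone gives R = false.
(NOT P) alone gives P = false.
(NOT S) alone gives S = false.
(U) alone gives U = true.
All clauses are satisfied.

P: false, Q: true, R: false, S: false, T: false, U: true, V: true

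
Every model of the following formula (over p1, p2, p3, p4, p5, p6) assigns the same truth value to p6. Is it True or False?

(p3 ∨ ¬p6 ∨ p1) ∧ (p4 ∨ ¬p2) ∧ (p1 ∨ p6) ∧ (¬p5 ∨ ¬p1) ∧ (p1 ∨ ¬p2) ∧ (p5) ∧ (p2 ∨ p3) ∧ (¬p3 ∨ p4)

Suppose p6 = False.
Unit clause (p1) forces p1 = True.
Unit clause (¬p5) forces p5 = False.
That conflicts with the unit clause (p5).
So every satisfying assignment has p6 = True.

True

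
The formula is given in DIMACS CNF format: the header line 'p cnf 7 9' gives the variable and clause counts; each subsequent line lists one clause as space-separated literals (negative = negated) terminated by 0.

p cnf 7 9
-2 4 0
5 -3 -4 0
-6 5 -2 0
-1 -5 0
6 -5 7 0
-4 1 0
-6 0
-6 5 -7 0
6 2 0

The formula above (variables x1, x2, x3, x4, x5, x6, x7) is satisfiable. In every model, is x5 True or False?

Suppose x5 = True.
From the singleton clause (¬x1), x1 = False.
From the singleton clause (¬x4), x4 = False.
From the singleton clause (¬x2), x2 = False.
From the singleton clause (¬x6), x6 = False.
But (x6) is also a unit clause — contradiction.
So every satisfying assignment has x5 = False.

False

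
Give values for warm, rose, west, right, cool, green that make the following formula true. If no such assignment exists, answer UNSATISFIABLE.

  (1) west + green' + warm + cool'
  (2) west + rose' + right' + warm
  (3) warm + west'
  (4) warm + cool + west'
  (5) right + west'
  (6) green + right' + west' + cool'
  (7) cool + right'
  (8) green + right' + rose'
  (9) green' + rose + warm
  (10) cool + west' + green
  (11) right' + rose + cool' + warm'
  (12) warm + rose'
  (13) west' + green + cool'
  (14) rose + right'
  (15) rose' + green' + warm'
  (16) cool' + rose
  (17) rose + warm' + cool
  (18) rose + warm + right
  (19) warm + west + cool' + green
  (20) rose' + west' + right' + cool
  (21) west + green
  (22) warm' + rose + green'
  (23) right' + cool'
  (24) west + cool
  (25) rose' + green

Branch on warm: set warm = 1.
Branch on right: set right = 1.
(cool) alone gives cool = 1.
But (cool') is also a unit clause — contradiction.
Undo right and try right = 0.
(west') alone gives west = 0.
(green) alone gives green = 1.
(rose') alone gives rose = 0.
But (rose) is also a unit clause — contradiction.
Either choice for right ends in contradiction.
Undo warm and try warm = 0.
(west') alone gives west = 0.
(rose') alone gives rose = 0.
(green') alone gives green = 0.
But (green) is also a unit clause — contradiction.
Either choice for warm ends in contradiction.

UNSATISFIABLE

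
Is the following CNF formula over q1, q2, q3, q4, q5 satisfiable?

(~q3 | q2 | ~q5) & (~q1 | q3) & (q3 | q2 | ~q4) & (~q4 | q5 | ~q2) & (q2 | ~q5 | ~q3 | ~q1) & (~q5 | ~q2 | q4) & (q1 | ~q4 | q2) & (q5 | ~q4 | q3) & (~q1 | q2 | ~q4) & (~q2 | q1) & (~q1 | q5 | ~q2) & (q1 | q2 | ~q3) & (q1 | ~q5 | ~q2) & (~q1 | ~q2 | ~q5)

Satisfiable

Branch on q1: set q1 = 1.
Unit clause (q3) forces q3 = 1.
Branch on q2: set q2 = 0.
Unit clause (~q5) forces q5 = 0.
Unit clause (~q4) forces q4 = 0.
Every clause now holds.
A satisfying assignment: q1=1; q2=0; q3=1; q4=0; q5=0.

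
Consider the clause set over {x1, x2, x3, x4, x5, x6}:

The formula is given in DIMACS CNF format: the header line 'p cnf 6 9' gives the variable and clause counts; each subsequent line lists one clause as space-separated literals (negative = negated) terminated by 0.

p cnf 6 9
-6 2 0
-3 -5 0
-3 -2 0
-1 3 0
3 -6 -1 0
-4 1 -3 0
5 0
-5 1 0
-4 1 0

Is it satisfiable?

No, unsatisfiable

(x5) alone gives x5 = True.
(¬x3) alone gives x3 = False.
(¬x1) alone gives x1 = False.
That conflicts with the unit clause (x1).
No assignment satisfies every clause.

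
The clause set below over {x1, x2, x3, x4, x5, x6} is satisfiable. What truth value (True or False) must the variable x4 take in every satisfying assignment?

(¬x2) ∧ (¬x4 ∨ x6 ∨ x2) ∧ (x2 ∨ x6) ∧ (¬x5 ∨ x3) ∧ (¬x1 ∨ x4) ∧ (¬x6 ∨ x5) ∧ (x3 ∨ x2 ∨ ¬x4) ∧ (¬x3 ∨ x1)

Suppose x4 = False.
(¬x2) alone gives x2 = False.
(x6) alone gives x6 = True.
(¬x1) alone gives x1 = False.
(x5) alone gives x5 = True.
(x3) alone gives x3 = True.
That conflicts with the unit clause (¬x3).
So every satisfying assignment has x4 = True.

True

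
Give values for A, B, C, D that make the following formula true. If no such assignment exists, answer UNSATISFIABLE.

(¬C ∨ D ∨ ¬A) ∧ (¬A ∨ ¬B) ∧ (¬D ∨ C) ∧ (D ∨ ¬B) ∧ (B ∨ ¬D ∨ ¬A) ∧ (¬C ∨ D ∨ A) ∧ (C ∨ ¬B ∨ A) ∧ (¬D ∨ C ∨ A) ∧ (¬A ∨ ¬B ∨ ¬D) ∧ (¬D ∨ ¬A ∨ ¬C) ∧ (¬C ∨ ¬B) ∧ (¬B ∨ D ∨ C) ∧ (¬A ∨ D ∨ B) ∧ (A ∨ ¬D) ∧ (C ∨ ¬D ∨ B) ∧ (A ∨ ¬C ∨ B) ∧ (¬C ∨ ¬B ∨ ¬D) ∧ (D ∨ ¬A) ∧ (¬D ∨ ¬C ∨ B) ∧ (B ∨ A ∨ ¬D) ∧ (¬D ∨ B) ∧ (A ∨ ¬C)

Branch on A: set A = False.
(¬D) alone gives D = False.
(¬B) alone gives B = False.
(¬C) alone gives C = False.
Every clause now holds.

A=False,  B=False,  C=False,  D=False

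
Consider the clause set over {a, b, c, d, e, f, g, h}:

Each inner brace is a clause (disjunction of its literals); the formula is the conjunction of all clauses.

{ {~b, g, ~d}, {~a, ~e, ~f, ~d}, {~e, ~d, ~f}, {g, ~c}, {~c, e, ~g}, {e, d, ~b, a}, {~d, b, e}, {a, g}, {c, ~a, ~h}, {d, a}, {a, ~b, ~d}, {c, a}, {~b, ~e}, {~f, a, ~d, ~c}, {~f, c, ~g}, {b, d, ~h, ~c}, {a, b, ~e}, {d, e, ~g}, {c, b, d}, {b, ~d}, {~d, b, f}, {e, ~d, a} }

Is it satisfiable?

Case g = 1:
Case c = 0:
From the singleton clause (a), a = 1.
From the singleton clause (~h), h = 0.
From the singleton clause (~f), f = 0.
Case b = 1:
From the singleton clause (~e), e = 0.
From the singleton clause (d), d = 1.
Every clause now holds.
A satisfying assignment: a=1,  b=1,  c=0,  d=1,  e=0,  f=0,  g=1,  h=0.

Satisfiable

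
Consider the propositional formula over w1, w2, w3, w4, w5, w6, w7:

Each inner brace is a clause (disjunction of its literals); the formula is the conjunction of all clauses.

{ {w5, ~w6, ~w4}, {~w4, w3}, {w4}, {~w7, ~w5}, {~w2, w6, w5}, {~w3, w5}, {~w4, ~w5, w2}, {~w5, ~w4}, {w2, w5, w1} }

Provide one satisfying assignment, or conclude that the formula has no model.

UNSATISFIABLE

Unit clause (w4) forces w4 = 1.
Unit clause (w3) forces w3 = 1.
Unit clause (w5) forces w5 = 1.
Now (~w5) is unsatisfied and unit — conflict.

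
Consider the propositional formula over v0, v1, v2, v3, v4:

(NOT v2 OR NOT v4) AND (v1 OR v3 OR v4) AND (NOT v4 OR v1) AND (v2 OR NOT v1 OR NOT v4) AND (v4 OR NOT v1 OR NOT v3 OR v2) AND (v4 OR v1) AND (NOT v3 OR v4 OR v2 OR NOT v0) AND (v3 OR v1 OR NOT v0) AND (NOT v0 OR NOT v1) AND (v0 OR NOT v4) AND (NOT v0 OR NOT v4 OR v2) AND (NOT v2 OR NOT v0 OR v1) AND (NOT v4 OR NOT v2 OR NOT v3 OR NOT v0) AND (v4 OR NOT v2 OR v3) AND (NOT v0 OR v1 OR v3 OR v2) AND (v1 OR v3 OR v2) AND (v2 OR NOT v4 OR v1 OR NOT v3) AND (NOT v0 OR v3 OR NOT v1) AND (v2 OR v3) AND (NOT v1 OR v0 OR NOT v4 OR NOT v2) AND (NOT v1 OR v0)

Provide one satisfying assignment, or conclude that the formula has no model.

UNSATISFIABLE

Case v2 = false:
From the singleton clause (v3), v3 = true.
Case v4 = false:
From the singleton clause (NOT v1), v1 = false.
Now (v1) is unsatisfied and unit — conflict.
Undo v4 and try v4 = true.
From the singleton clause (v1), v1 = true.
Now (NOT v1) is unsatisfied and unit — conflict.
Both values of v4 lead to a conflict.
Undo v2 and try v2 = true.
From the singleton clause (NOT v4), v4 = false.
From the singleton clause (v1), v1 = true.
From the singleton clause (NOT v0), v0 = false.
Now (v0) is unsatisfied and unit — conflict.
Both values of v2 lead to a conflict.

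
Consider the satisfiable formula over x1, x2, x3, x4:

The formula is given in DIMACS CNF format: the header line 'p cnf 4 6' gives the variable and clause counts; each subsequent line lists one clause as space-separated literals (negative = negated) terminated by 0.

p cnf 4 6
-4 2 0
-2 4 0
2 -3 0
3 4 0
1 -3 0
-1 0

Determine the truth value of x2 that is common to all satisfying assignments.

Suppose x2 = False.
Unit clause (¬x4) forces x4 = False.
Unit clause (¬x3) forces x3 = False.
That conflicts with the unit clause (x3).
So every satisfying assignment has x2 = True.

True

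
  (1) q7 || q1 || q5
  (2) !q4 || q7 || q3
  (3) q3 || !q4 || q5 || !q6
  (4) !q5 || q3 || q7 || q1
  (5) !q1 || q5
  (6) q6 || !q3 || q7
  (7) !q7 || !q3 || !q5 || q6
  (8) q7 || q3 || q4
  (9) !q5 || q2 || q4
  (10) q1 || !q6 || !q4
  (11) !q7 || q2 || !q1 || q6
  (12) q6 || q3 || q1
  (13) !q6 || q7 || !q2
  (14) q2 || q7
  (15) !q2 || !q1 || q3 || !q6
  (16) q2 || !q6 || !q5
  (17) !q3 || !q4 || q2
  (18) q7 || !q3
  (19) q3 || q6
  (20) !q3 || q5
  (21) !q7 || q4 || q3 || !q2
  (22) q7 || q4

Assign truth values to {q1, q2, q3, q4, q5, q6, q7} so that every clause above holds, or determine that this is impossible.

Case q1 = true:
The clause (q5) is unit, so q5 = true.
Case q2 = true:
Case q6 = true:
The clause (q7) is unit, so q7 = true.
The clause (q3) is unit, so q3 = true.
No clause remains; q4 is free.

q1: true; q2: true; q3: true; q4: true; q5: true; q6: true; q7: true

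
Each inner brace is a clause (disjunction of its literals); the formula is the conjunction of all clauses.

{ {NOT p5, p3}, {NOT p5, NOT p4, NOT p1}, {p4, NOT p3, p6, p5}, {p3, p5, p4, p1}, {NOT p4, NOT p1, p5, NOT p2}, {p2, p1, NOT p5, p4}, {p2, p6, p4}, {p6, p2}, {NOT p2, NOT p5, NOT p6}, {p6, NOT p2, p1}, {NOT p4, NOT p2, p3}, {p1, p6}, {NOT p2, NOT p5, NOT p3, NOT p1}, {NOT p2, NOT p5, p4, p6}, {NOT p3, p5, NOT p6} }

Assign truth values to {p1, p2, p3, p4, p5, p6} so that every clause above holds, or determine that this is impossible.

Branch on p5: set p5 = true.
The clause (p3) is unit, so p3 = true.
Branch on p4: set p4 = false.
Branch on p2: set p2 = false.
The clause (p1) is unit, so p1 = true.
The clause (p6) is unit, so p6 = true.
This assignment satisfies each clause.

p1 ↦ true; p2 ↦ false; p3 ↦ true; p4 ↦ false; p5 ↦ true; p6 ↦ true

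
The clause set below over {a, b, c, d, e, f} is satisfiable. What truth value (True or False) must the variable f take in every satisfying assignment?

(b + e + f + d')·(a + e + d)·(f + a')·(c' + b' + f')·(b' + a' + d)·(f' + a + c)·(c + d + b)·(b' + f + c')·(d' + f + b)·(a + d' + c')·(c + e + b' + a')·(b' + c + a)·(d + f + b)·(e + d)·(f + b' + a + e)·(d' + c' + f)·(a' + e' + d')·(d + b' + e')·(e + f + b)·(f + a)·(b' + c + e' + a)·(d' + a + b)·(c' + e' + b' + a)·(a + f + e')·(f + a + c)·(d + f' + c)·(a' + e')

Suppose f = 0.
The clause (a') is unit, so a = 0.
But (a) is also a unit clause — contradiction.
So every satisfying assignment has f = True.

True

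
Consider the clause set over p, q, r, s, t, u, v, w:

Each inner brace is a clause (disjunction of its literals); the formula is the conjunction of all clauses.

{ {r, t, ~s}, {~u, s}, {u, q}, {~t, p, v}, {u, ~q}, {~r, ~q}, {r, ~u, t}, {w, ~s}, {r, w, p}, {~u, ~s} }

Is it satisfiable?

Branch on u: set u = 0.
From the singleton clause (q), q = 1.
Now (~q) is unsatisfied and unit — conflict.
That branch fails; take u = 1 instead.
From the singleton clause (s), s = 1.
Now (~s) is unsatisfied and unit — conflict.
Either choice for u ends in contradiction.
No assignment satisfies every clause.

No, unsatisfiable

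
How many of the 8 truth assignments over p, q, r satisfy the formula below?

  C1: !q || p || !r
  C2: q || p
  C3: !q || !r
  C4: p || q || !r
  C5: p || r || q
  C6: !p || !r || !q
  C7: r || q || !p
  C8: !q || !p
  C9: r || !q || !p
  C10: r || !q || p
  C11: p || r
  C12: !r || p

1

There are 2^3 = 8 truth assignments over (p, q, r).
Check each against the 12 clauses (columns in the order p, q, r):
  F F F  ✗ fails (q || p)
  F F T  ✗ fails (q || p)
  F T F  ✗ fails (r || !q || p)
  F T T  ✗ fails (!q || p || !r)
  T F F  ✗ fails (r || q || !p)
  T F T  ✓ satisfies all
  T T F  ✗ fails (!q || !p)
  T T T  ✗ fails (!q || !r)
1 of the 8 rows is a model.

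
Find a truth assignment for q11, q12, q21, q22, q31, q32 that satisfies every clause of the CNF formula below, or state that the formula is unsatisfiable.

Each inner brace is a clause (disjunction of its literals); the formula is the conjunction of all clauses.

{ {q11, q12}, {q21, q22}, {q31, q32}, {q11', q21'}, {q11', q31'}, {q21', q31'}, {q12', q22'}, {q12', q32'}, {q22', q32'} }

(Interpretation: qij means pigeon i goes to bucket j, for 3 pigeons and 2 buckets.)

Case q11 = 1:
Unit clause (q21') forces q21 = 0.
Unit clause (q22) forces q22 = 1.
Unit clause (q31') forces q31 = 0.
Unit clause (q32) forces q32 = 1.
But (q32') is also a unit clause — contradiction.
Backtrack on q11: now try q11 = 0.
Unit clause (q12) forces q12 = 1.
Unit clause (q22') forces q22 = 0.
Unit clause (q21) forces q21 = 1.
Unit clause (q31') forces q31 = 0.
Unit clause (q32) forces q32 = 1.
But (q32') is also a unit clause — contradiction.
Neither q11 = 1 nor q11 = 0 works.

UNSATISFIABLE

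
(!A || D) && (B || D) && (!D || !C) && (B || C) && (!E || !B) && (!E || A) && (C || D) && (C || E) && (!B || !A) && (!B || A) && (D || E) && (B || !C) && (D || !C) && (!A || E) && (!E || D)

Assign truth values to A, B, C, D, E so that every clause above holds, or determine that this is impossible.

Suppose A = false.
(!E) alone gives E = false.
(C) alone gives C = true.
(!D) alone gives D = false.
But (D) is also a unit clause — contradiction.
Undo A and try A = true.
(D) alone gives D = true.
(!C) alone gives C = false.
(B) alone gives B = true.
But (!B) is also a unit clause — contradiction.
Neither A = true nor A = false works.

UNSATISFIABLE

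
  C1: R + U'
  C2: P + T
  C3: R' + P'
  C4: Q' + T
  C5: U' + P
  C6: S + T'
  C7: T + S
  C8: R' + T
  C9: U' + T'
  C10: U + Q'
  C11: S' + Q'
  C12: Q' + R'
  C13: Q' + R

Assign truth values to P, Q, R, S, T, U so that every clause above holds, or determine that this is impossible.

P: 1; Q: 0; R: 0; S: 1; T: 0; U: 0

Case R = 0:
(U') alone gives U = 0.
(Q') alone gives Q = 0.
Case P = 1:
Case S = 1:
Every clause is now satisfied; T is unconstrained.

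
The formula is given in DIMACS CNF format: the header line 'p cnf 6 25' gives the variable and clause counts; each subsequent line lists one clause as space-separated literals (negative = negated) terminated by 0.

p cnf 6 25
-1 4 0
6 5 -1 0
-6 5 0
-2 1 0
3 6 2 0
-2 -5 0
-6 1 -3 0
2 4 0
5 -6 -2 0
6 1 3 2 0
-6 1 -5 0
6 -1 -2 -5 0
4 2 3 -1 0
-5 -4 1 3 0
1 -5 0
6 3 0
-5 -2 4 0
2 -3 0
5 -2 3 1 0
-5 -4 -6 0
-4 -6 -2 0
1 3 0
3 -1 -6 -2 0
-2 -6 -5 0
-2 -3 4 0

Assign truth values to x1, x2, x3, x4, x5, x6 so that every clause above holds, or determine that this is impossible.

UNSATISFIABLE

Try x1 = False.
From the singleton clause (¬x2), x2 = False.
From the singleton clause (x4), x4 = True.
From the singleton clause (¬x5), x5 = False.
From the singleton clause (¬x6), x6 = False.
From the singleton clause (x3), x3 = True.
But (¬x3) is also a unit clause — contradiction.
Undo x1 and try x1 = True.
From the singleton clause (x4), x4 = True.
Try x6 = True.
From the singleton clause (x5), x5 = True.
But (¬x5) is also a unit clause — contradiction.
Undo x6 and try x6 = False.
From the singleton clause (x5), x5 = True.
From the singleton clause (¬x2), x2 = False.
From the singleton clause (x3), x3 = True.
But (¬x3) is also a unit clause — contradiction.
Both values of x6 lead to a conflict.
Both values of x1 lead to a conflict.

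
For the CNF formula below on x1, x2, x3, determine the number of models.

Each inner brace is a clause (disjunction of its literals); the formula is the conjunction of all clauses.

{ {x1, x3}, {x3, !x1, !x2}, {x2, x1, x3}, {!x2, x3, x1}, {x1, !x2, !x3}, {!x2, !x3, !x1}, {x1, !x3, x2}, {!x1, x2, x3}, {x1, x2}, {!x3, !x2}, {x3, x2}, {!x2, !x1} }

There are 2^3 = 8 truth assignments over (x1, x2, x3).
Split on x2. With x2 = true, the clauses containing x2 are satisfied and !x2 drops from the rest; 0 of the 2^2 = 4 assignments to the other variables satisfy what remains.
With x2 = false, by the same count on the reduced clause set, 1 assignment works.
(One model: x1=T, x2=F, x3=T.)
Total: 0 + 1 = 1.

1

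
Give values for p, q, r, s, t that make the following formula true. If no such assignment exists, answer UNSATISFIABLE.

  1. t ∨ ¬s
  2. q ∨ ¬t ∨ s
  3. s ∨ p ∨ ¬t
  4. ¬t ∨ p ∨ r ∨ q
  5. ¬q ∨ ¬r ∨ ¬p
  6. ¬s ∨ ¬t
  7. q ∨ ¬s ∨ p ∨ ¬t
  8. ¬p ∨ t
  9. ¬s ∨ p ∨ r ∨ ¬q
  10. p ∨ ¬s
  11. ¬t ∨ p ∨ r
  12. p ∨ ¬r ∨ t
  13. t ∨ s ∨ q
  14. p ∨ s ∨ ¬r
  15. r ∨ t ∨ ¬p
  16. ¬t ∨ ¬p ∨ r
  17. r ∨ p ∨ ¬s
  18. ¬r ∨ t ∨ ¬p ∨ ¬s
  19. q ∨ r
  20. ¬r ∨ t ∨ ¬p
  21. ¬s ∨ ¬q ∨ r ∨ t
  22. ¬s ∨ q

p=False,  q=True,  r=False,  s=False,  t=False

Suppose t = False.
(¬s) alone gives s = False.
(¬p) alone gives p = False.
(¬r) alone gives r = False.
(q) alone gives q = True.
This assignment satisfies each clause.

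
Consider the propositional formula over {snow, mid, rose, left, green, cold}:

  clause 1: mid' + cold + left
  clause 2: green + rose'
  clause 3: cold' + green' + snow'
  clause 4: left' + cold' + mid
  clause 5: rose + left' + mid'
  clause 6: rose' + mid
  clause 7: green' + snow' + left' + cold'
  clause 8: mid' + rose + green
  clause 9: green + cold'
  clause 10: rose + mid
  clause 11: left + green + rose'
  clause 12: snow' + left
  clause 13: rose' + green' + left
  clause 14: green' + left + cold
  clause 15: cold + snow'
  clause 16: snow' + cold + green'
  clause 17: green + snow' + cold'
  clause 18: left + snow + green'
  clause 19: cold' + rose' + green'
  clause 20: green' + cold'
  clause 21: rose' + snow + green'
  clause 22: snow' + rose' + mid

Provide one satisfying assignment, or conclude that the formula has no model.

Branch on green: set green = 1.
(cold') alone gives cold = 0.
(left) alone gives left = 1.
(snow') alone gives snow = 0.
(rose') alone gives rose = 0.
(mid') alone gives mid = 0.
Now (mid) is unsatisfied and unit — conflict.
Backtrack on green: now try green = 0.
(rose') alone gives rose = 0.
(mid') alone gives mid = 0.
Now (mid) is unsatisfied and unit — conflict.
Either choice for green ends in contradiction.

UNSATISFIABLE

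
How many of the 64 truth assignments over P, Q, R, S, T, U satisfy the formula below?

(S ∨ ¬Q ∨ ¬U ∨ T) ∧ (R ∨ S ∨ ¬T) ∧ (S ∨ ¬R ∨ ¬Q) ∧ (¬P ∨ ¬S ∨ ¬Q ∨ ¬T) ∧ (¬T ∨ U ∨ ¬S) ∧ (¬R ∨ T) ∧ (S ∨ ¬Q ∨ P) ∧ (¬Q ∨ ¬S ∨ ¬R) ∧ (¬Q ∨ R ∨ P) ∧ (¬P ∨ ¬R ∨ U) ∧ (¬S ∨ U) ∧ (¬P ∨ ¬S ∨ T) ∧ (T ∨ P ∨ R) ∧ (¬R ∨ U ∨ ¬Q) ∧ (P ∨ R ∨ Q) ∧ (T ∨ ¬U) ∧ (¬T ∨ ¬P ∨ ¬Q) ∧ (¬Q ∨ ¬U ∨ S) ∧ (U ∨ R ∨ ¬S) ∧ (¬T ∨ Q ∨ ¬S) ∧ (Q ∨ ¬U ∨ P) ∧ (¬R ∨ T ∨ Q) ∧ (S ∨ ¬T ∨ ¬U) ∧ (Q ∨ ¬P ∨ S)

There are 2^6 = 64 truth assignments over (P, Q, R, S, T, U).
Split on S. With S = True, the clauses containing S are satisfied and ¬S drops from the rest; 0 of the 2^5 = 32 assignments to the other variables satisfy what remains.
With S = False, by the same count on the reduced clause set, 2 assignments work.
(One model: P=F, Q=F, R=T, S=F, T=T, U=F.)
Total: 0 + 2 = 2.

2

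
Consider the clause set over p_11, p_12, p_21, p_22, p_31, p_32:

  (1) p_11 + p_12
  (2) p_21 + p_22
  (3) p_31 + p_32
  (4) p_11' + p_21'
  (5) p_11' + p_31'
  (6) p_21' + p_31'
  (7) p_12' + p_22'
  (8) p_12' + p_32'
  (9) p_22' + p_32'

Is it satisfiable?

No

Suppose p_11 = 1.
Unit clause (p_21') forces p_21 = 0.
Unit clause (p_22) forces p_22 = 1.
Unit clause (p_31') forces p_31 = 0.
Unit clause (p_32) forces p_32 = 1.
Now (p_32') is unsatisfied and unit — conflict.
Backtrack on p_11: now try p_11 = 0.
Unit clause (p_12) forces p_12 = 1.
Unit clause (p_22') forces p_22 = 0.
Unit clause (p_21) forces p_21 = 1.
Unit clause (p_31') forces p_31 = 0.
Unit clause (p_32) forces p_32 = 1.
Now (p_32') is unsatisfied and unit — conflict.
Both values of p_11 lead to a conflict.
No assignment satisfies every clause.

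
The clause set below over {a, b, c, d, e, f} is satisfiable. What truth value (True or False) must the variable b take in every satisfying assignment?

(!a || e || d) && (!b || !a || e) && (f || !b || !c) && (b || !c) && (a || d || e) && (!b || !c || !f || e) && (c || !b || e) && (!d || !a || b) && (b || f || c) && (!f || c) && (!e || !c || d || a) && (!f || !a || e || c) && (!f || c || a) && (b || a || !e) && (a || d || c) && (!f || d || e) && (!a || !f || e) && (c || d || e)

Suppose b = false.
Unit clause (!c) forces c = false.
Unit clause (f) forces f = true.
That conflicts with the unit clause (!f).
So every satisfying assignment has b = True.

True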